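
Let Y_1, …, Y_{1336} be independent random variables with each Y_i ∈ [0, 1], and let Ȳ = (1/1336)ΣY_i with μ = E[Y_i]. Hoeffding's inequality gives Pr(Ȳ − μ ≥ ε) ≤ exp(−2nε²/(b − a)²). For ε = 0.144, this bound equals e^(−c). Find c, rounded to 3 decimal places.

55.407

c = 2nε²/(b − a)² = 2·1336·0.144² / 1² = 55.4066.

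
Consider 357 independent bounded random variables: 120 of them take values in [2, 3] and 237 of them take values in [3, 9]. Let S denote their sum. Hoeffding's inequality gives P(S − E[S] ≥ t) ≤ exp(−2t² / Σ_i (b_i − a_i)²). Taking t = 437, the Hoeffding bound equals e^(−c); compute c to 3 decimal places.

Σ(b_i − a_i)² = 120·1² + 237·6² = 8652.
c = 2t² / 8652 = 2·437² / 8652 = 44.1445.

44.144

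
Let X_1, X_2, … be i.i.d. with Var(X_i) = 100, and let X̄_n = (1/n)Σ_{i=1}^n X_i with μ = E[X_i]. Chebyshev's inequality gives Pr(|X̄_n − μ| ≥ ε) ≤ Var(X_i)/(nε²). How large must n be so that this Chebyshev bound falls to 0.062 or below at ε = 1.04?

1492

Require 100/(n·1.04²) ≤ 0.062, i.e. n ≥ 100/(0.062·1.04²) = 1491.220.
The smallest integer n is 1492.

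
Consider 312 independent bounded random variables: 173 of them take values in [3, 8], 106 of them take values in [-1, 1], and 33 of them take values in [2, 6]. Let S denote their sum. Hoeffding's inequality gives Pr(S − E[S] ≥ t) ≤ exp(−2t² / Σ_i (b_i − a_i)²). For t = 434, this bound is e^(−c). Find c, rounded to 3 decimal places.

Σ(b_i − a_i)² = 173·5² + 106·2² + 33·4² = 5277.
c = 2t² / 5277 = 2·434² / 5277 = 71.3875.

71.388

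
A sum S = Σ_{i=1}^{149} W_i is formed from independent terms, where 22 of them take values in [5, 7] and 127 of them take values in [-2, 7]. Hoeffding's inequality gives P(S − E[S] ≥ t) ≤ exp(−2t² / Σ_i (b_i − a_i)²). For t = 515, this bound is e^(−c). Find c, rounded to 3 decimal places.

Σ(b_i − a_i)² = 22·2² + 127·9² = 10375.
c = 2t² / 10375 = 2·515² / 10375 = 51.1277.

51.128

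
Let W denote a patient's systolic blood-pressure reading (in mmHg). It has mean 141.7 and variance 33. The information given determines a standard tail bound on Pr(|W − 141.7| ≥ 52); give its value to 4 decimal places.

0.0122

Mean and variance are known, so Chebyshev's inequality applies.
Chebyshev: Pr(|W − μ| ≥ t) ≤ Var(W)/t².
Bound = 33 / 2704 = 0.0122.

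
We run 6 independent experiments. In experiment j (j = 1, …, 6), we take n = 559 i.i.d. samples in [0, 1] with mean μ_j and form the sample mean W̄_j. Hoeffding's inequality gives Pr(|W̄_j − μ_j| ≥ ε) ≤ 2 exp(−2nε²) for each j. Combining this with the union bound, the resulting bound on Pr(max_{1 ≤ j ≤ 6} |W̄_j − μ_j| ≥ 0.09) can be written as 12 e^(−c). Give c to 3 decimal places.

9.056

Union bound over the 6 events: Pr(max_{1 ≤ j ≤ 6} |W̄_j − μ_j| ≥ 0.09) ≤ 6·2·exp(−2nε²) = 12 exp(−2·559·0.09²).
So c = 2·559·0.09² = 9.0558.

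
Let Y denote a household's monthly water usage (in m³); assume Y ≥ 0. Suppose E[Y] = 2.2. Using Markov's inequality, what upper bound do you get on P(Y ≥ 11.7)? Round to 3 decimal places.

0.188

Markov's inequality: for a non-negative random variable, P(Y ≥ a) ≤ E[Y]/a.
Here E[Y] = 2.2 and a = 11.7, so the bound is 2.2/11.7 = 0.1880.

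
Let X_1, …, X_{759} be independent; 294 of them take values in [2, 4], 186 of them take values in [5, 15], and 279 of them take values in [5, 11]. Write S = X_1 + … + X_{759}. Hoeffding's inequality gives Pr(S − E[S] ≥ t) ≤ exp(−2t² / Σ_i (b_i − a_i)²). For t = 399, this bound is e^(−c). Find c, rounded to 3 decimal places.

10.677

Σ(b_i − a_i)² = 294·2² + 186·10² + 279·6² = 29820.
c = 2t² / 29820 = 2·399² / 29820 = 10.6775.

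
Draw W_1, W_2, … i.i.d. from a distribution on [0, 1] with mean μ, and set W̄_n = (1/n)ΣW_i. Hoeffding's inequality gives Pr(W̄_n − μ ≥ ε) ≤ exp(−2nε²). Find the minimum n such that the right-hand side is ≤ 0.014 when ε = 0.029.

Require exp(−2nε²) ≤ 0.014, i.e. 2nε² ≥ ln(1/0.014) = 4.268698.
So n ≥ 4.268698 / (2·0.029²) = 2537.870.
The smallest integer n is 2538.

2538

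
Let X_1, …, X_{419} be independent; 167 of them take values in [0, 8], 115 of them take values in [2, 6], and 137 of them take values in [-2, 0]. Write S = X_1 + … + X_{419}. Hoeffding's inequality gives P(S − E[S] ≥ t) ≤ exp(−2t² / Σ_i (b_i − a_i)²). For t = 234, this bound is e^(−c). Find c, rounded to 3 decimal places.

Σ(b_i − a_i)² = 167·8² + 115·4² + 137·2² = 13076.
c = 2t² / 13076 = 2·234² / 13076 = 8.3750.

8.375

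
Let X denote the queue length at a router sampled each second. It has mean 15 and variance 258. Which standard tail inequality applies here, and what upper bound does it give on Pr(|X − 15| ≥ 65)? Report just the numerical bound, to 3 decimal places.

Mean and variance are known, so Chebyshev's inequality applies.
Chebyshev: Pr(|X − μ| ≥ t) ≤ Var(X)/t².
Bound = 258 / 4225 = 0.0611.

0.061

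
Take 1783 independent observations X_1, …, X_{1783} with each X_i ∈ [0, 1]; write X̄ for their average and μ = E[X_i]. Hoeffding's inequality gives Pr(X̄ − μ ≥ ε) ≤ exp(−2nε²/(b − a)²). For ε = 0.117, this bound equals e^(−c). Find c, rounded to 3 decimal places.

c = 2nε²/(b − a)² = 2·1783·0.117² / 1² = 48.8150.

48.815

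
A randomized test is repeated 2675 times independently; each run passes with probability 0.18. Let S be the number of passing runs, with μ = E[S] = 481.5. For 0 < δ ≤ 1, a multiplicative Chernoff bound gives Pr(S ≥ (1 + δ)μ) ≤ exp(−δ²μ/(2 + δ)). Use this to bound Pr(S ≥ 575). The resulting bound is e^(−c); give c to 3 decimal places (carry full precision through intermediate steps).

8.275

Write 575 = (1 + δ)μ, so δ = 575/481.5 − 1 = 0.1941848…
Then the exponent is δ²μ/(2 + δ) = (575 − μ)² / (μ·(2 + δ)) = 8.274728.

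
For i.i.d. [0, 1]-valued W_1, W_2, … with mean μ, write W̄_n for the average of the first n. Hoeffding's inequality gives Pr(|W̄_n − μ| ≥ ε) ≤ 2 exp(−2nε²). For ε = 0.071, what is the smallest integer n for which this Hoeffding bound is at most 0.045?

Require 2·exp(−2nε²) ≤ 0.045, i.e. 2nε² ≥ ln(2/0.045) = 3.794240.
So n ≥ 3.794240 / (2·0.071²) = 376.338.
The smallest integer n is 377.

377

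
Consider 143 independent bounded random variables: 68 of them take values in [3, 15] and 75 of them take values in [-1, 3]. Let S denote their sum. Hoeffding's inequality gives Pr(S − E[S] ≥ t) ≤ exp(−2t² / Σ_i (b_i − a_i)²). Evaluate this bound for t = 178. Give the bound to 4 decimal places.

0.0031

Σ(b_i − a_i)² = 68·12² + 75·4² = 10992.
Exponent = 2·178² / 10992 = 5.76492.
Bound = exp(−5.76492) = 0.00314.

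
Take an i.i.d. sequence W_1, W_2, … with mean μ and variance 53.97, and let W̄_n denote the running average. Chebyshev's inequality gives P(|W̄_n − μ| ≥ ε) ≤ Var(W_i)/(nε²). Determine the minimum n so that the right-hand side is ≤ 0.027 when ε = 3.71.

Require 53.97/(n·3.71²) ≤ 0.027, i.e. n ≥ 53.97/(0.027·3.71²) = 145.225.
The smallest integer n is 146.

146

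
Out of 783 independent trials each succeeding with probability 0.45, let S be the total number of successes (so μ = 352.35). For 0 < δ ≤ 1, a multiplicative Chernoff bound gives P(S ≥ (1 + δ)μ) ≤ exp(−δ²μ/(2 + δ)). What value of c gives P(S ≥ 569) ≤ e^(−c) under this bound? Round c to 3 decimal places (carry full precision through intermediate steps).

Write 569 = (1 + δ)μ, so δ = 569/352.35 − 1 = 0.6148716…
Then the exponent is δ²μ/(2 + δ) = (569 − μ)² / (μ·(2 + δ)) = 50.943965.

50.944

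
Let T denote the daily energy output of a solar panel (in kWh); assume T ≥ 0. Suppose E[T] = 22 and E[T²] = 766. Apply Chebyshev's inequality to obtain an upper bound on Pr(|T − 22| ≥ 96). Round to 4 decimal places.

0.0306

Var(T) = E[T²] − (E[T])² = 766 − 484 = 282.
Chebyshev's inequality: Pr(|T − μ| ≥ t) ≤ Var(T)/t² = 282/9216 = 0.0306.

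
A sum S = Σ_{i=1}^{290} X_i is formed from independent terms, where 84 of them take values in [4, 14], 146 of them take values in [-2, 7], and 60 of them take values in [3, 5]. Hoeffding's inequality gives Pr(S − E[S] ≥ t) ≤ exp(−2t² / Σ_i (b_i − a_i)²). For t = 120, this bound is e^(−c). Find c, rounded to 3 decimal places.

1.407

Σ(b_i − a_i)² = 84·10² + 146·9² + 60·2² = 20466.
c = 2t² / 20466 = 2·120² / 20466 = 1.4072.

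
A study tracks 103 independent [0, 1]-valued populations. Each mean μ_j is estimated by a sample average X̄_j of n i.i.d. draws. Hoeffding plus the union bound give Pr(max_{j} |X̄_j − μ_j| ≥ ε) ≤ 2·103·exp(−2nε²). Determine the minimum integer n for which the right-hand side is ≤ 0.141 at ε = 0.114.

281

Need 2·103·exp(−2nε²) ≤ 0.141, i.e. exp(−2nε²) ≤ 0.141/206.
So 2nε² ≥ ln(206/0.141) = 7.286872.
Hence n ≥ 7.286872/(2·0.114²) = 280.351.
The smallest integer n is 281.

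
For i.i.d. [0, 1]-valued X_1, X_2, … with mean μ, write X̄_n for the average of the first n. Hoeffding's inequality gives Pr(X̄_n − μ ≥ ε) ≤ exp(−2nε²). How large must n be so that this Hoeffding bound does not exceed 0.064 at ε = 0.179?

43

Require exp(−2nε²) ≤ 0.064, i.e. 2nε² ≥ ln(1/0.064) = 2.748872.
So n ≥ 2.748872 / (2·0.179²) = 42.896.
The smallest integer n is 43.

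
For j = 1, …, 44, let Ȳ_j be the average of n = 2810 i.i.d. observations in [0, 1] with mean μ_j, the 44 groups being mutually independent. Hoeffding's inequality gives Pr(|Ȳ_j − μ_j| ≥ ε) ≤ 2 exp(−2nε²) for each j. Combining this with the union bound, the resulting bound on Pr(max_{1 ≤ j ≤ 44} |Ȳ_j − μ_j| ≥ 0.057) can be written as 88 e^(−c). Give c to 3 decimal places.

18.259

Union bound over the 44 events: Pr(max_{1 ≤ j ≤ 44} |Ȳ_j − μ_j| ≥ 0.057) ≤ 44·2·exp(−2nε²) = 88 exp(−2·2810·0.057²).
So c = 2·2810·0.057² = 18.2594.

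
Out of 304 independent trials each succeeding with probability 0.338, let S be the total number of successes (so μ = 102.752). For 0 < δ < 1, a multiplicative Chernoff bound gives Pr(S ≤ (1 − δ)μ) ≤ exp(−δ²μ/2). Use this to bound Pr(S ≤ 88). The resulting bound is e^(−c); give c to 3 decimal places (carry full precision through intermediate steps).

Write 88 = (1 − δ)μ, so δ = 1 − 88/102.752 = 0.143569…
Then the exponent is δ²μ/2 = (μ − 88)²/(2μ) = 1.058965.

1.059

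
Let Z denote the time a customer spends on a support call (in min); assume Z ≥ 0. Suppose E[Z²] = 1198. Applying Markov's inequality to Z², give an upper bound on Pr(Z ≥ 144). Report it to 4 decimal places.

Since Z ≥ 0, the event {Z ≥ 144} is the same as {Z² ≥ 20736}.
Markov's inequality applied to Z² gives Pr(Z² ≥ 20736) ≤ E[Z²]/20736 = 1198/20736 = 0.0578.

0.0578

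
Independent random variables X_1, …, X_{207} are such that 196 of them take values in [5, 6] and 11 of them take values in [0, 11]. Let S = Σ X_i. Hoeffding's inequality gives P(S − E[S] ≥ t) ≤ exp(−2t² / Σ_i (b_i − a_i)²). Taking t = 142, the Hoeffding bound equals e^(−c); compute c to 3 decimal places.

26.410

Σ(b_i − a_i)² = 196·1² + 11·11² = 1527.
c = 2t² / 1527 = 2·142² / 1527 = 26.4100.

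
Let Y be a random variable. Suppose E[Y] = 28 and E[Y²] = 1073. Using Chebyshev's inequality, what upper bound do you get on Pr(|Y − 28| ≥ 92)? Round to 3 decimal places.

Var(Y) = E[Y²] − (E[Y])² = 1073 − 784 = 289.
Chebyshev's inequality: Pr(|Y − μ| ≥ t) ≤ Var(Y)/t² = 289/8464 = 0.0341.

0.034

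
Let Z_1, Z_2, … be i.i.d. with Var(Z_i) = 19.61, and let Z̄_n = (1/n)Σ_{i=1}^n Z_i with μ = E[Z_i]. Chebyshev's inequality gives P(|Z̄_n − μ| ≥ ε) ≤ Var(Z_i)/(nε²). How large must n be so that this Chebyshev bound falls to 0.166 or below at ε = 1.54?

Require 19.61/(n·1.54²) ≤ 0.166, i.e. n ≥ 19.61/(0.166·1.54²) = 49.811.
The smallest integer n is 50.

50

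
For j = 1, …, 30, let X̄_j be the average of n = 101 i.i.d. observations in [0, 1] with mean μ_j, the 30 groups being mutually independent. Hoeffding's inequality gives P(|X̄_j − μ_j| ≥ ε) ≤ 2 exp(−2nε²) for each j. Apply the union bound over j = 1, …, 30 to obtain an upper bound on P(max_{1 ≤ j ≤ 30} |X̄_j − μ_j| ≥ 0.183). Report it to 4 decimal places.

Per-experiment Hoeffding bound: 2·exp(−2·101·0.183²) = 2·exp(−6.76478) = 0.0023074.
Union bound over 30 events: 30·0.0023074 = 0.06922.

0.0692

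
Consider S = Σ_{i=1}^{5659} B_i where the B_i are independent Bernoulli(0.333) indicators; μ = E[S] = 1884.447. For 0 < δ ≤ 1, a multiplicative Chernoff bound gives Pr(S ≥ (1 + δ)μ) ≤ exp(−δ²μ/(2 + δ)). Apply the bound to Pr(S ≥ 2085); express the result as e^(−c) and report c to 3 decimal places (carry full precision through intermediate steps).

Write 2085 = (1 + δ)μ, so δ = 2085/1884.447 − 1 = 0.1064254…
Then the exponent is δ²μ/(2 + δ) = (2085 − μ)² / (μ·(2 + δ)) = 10.132773.

10.133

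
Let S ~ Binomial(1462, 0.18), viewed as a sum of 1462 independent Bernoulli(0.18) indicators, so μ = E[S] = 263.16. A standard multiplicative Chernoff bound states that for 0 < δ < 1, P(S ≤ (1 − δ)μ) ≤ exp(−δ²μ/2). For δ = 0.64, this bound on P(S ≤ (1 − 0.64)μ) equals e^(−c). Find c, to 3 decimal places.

c = δ²μ/2 = 0.64²·263.16/2 = 53.8952.

53.895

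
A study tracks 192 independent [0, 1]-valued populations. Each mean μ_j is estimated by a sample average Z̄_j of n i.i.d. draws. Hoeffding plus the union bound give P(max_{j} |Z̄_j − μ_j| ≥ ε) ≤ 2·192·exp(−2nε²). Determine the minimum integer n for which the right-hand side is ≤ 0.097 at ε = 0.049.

Need 2·192·exp(−2nε²) ≤ 0.097, i.e. exp(−2nε²) ≤ 0.097/384.
So 2nε² ≥ ln(384/0.097) = 8.283687.
Hence n ≥ 8.283687/(2·0.049²) = 1725.049.
The smallest integer n is 1726.

1726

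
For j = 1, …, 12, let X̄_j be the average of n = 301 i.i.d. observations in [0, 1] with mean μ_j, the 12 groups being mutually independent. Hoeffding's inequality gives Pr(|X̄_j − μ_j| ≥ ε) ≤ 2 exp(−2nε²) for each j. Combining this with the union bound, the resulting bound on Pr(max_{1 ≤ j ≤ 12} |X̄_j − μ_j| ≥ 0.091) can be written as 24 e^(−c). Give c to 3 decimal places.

4.985

Union bound over the 12 events: Pr(max_{1 ≤ j ≤ 12} |X̄_j − μ_j| ≥ 0.091) ≤ 12·2·exp(−2nε²) = 24 exp(−2·301·0.091²).
So c = 2·301·0.091² = 4.9852.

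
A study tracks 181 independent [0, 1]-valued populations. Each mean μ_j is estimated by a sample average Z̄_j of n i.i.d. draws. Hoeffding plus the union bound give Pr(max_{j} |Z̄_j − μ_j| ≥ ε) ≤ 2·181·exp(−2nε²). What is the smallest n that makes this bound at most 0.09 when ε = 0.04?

2594

Need 2·181·exp(−2nε²) ≤ 0.09, i.e. exp(−2nε²) ≤ 0.09/362.
So 2nε² ≥ ln(362/0.09) = 8.299590.
Hence n ≥ 8.299590/(2·0.04²) = 2593.622.
The smallest integer n is 2594.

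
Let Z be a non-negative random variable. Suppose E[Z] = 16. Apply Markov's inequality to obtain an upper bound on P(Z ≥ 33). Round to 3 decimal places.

0.485

Markov's inequality: for a non-negative random variable, P(Z ≥ a) ≤ E[Z]/a.
Here E[Z] = 16 and a = 33, so the bound is 16/33 = 0.4848.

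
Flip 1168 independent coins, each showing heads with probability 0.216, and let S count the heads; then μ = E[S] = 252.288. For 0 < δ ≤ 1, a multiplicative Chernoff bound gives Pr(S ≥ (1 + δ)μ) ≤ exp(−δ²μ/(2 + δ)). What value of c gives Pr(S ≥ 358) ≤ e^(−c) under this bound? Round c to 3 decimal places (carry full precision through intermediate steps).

18.311

Write 358 = (1 + δ)μ, so δ = 358/252.288 − 1 = 0.4190132…
Then the exponent is δ²μ/(2 + δ) = (358 − μ)² / (μ·(2 + δ)) = 18.311071.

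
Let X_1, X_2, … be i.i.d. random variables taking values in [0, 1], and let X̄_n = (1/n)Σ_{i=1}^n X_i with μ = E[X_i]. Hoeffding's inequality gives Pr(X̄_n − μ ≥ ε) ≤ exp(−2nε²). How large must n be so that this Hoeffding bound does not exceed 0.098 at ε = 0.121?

80

Require exp(−2nε²) ≤ 0.098, i.e. 2nε² ≥ ln(1/0.098) = 2.322788.
So n ≥ 2.322788 / (2·0.121²) = 79.325.
The smallest integer n is 80.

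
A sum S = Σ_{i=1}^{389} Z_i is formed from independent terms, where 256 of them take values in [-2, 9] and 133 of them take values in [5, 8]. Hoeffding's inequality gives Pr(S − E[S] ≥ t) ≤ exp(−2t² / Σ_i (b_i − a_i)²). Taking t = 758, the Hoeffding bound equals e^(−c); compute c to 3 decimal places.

Σ(b_i − a_i)² = 256·11² + 133·3² = 32173.
c = 2t² / 32173 = 2·758² / 32173 = 35.7172.

35.717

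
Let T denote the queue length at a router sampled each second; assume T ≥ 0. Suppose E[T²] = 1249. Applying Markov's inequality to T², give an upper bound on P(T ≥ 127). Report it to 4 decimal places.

Since T ≥ 0, the event {T ≥ 127} is the same as {T² ≥ 16129}.
Markov's inequality applied to T² gives P(T² ≥ 16129) ≤ E[T²]/16129 = 1249/16129 = 0.0774.

0.0774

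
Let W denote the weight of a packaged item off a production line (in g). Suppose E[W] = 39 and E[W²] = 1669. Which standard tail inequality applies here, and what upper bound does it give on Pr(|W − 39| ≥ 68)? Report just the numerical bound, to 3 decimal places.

0.032

The first two moments determine the variance, so Chebyshev's inequality is the sharpest standard bound available.
Var(W) = E[W²] − (E[W])² = 1669 − 1521 = 148.
Chebyshev's inequality: Pr(|W − μ| ≥ t) ≤ Var(W)/t² = 148/4624 = 0.0320.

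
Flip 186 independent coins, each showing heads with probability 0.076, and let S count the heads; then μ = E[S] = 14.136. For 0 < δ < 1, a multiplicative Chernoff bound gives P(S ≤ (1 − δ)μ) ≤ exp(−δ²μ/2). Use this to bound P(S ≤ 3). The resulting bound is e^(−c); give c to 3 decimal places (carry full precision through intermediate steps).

4.386

Write 3 = (1 − δ)μ, so δ = 1 − 3/14.136 = 0.7877759…
Then the exponent is δ²μ/2 = (μ − 3)²/(2μ) = 4.386336.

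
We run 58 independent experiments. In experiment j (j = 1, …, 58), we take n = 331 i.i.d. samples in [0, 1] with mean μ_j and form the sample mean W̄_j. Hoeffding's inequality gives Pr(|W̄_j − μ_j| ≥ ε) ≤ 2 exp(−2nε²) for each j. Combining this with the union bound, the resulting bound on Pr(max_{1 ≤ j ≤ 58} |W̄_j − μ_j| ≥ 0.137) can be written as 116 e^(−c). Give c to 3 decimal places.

Union bound over the 58 events: Pr(max_{1 ≤ j ≤ 58} |W̄_j − μ_j| ≥ 0.137) ≤ 58·2·exp(−2nε²) = 116 exp(−2·331·0.137²).
So c = 2·331·0.137² = 12.4251.

12.425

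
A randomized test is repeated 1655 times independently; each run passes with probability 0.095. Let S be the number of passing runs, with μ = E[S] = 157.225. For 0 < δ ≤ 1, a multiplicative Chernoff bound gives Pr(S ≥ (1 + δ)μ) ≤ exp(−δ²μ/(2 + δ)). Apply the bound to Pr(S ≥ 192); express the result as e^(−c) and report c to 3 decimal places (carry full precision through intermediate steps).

3.463

Write 192 = (1 + δ)μ, so δ = 192/157.225 − 1 = 0.2211798…
Then the exponent is δ²μ/(2 + δ) = (192 − μ)² / (μ·(2 + δ)) = 3.462812.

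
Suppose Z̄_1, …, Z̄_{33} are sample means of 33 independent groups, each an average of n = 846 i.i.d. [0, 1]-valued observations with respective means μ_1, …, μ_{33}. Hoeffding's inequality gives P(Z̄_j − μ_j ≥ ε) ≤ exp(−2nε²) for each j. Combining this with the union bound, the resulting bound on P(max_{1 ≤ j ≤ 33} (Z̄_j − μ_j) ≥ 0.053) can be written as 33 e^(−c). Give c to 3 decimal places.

4.753

Union bound over the 33 events: P(max_{1 ≤ j ≤ 33} (Z̄_j − μ_j) ≥ 0.053) ≤ 33·exp(−2nε²) = 33 exp(−2·846·0.053²).
So c = 2·846·0.053² = 4.7528.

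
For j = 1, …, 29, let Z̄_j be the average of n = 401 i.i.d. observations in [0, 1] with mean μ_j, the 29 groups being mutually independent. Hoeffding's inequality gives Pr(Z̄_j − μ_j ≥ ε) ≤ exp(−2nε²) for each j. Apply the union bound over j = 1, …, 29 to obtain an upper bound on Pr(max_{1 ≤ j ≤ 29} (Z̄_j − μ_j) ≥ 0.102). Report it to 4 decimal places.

0.0069

Per-experiment Hoeffding bound: exp(−2·401·0.102²) = exp(−8.34401) = 0.00023782.
Union bound over 29 events: 29·0.00023782 = 0.00690.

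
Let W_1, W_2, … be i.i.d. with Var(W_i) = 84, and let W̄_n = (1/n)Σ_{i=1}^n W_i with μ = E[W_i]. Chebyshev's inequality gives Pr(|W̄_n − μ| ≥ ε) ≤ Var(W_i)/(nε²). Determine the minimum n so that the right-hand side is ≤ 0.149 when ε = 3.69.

42

Require 84/(n·3.69²) ≤ 0.149, i.e. n ≥ 84/(0.149·3.69²) = 41.404.
The smallest integer n is 42.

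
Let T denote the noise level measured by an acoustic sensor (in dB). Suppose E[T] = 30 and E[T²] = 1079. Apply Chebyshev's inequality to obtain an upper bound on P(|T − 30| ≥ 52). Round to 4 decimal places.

Var(T) = E[T²] − (E[T])² = 1079 − 900 = 179.
Chebyshev's inequality: P(|T − μ| ≥ t) ≤ Var(T)/t² = 179/2704 = 0.0662.

0.0662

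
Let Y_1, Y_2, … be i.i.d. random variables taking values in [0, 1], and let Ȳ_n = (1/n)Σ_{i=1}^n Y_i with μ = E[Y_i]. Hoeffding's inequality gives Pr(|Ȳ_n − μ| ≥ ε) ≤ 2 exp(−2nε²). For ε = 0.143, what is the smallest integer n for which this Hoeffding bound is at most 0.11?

Require 2·exp(−2nε²) ≤ 0.11, i.e. 2nε² ≥ ln(2/0.11) = 2.900422.
So n ≥ 2.900422 / (2·0.143²) = 70.918.
The smallest integer n is 71.

71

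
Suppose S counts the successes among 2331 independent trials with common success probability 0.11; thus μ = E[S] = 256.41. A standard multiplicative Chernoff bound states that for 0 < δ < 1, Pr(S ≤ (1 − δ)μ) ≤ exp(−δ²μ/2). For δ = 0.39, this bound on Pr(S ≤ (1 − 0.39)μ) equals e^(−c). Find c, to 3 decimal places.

c = δ²μ/2 = 0.39²·256.41/2 = 19.5000.

19.500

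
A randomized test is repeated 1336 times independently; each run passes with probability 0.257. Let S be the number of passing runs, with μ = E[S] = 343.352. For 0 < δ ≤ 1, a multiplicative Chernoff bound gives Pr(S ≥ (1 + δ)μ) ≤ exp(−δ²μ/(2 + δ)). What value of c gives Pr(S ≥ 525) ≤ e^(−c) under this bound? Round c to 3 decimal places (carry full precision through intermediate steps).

Write 525 = (1 + δ)μ, so δ = 525/343.352 − 1 = 0.5290431…
Then the exponent is δ²μ/(2 + δ) = (525 − μ)² / (μ·(2 + δ)) = 37.998411.

37.998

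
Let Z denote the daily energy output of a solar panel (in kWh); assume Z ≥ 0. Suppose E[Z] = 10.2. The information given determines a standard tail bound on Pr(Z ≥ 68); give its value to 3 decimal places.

0.150

Only the mean of a non-negative variable is known, so Markov's inequality is the applicable tail bound.
Markov's inequality: for a non-negative random variable, Pr(Z ≥ a) ≤ E[Z]/a.
Here E[Z] = 10.2 and a = 68, so the bound is 10.2/68 = 0.1500.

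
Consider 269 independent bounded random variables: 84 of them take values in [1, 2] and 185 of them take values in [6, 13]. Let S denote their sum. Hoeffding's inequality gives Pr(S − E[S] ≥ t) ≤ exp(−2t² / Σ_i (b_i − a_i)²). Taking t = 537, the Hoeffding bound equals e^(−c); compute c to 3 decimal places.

63.038

Σ(b_i − a_i)² = 84·1² + 185·7² = 9149.
c = 2t² / 9149 = 2·537² / 9149 = 63.0384.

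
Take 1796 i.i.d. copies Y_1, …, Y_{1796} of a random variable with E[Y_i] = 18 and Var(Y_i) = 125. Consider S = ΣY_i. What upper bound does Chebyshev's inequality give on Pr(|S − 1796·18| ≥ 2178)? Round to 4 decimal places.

Var(S) = n·Var(Y_i) = 1796·125 = 224500.
Chebyshev: Pr(|S − 1796·18| ≥ 2178) ≤ Var(S)/2178² = 224500/4743684 = 0.0473.

0.0473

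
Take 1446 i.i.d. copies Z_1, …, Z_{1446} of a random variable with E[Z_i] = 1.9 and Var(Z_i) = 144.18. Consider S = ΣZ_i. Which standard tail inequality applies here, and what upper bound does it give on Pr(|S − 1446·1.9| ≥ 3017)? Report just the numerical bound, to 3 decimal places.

0.023

With mean and variance of each term known, Chebyshev's inequality bounds the deviation of the sum (or sample mean).
Var(S) = n·Var(Z_i) = 1446·144.18 = 208484.28.
Chebyshev: Pr(|S − 1446·1.9| ≥ 3017) ≤ Var(S)/3017² = 208484.28/9102289 = 0.0229.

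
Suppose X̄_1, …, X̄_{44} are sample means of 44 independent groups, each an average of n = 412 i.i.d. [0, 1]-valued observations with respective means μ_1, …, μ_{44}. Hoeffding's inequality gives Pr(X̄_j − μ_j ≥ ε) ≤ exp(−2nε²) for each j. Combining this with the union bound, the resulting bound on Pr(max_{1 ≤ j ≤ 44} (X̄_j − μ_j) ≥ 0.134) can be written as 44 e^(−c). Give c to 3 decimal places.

Union bound over the 44 events: Pr(max_{1 ≤ j ≤ 44} (X̄_j − μ_j) ≥ 0.134) ≤ 44·exp(−2nε²) = 44 exp(−2·412·0.134²).
So c = 2·412·0.134² = 14.7957.

14.796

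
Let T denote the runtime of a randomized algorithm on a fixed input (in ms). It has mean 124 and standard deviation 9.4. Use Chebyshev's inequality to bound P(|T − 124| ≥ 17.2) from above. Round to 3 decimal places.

0.299

Chebyshev: P(|T − μ| ≥ t) ≤ Var(T)/t².
Var(T) = σ² = 9.4² = 88.36.
Bound = 88.36 / 295.84 = 0.2987.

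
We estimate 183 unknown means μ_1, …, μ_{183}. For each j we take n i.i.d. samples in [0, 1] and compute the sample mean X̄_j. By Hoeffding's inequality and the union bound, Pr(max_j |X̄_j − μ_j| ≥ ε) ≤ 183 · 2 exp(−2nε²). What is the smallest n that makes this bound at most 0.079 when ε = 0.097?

Need 2·183·exp(−2nε²) ≤ 0.079, i.e. exp(−2nε²) ≤ 0.079/366.
So 2nε² ≥ ln(366/0.079) = 8.440941.
Hence n ≥ 8.440941/(2·0.097²) = 448.557.
The smallest integer n is 449.

449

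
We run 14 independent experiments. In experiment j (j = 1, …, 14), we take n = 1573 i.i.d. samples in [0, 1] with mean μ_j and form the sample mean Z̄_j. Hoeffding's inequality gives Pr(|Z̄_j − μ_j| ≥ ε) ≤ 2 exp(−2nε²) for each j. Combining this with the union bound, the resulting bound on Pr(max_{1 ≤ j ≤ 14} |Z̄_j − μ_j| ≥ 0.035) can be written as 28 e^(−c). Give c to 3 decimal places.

Union bound over the 14 events: Pr(max_{1 ≤ j ≤ 14} |Z̄_j − μ_j| ≥ 0.035) ≤ 14·2·exp(−2nε²) = 28 exp(−2·1573·0.035²).
So c = 2·1573·0.035² = 3.8538.

3.854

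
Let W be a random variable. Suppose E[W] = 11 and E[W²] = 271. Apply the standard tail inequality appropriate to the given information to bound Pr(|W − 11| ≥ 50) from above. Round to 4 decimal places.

The first two moments determine the variance, so Chebyshev's inequality is the sharpest standard bound available.
Var(W) = E[W²] − (E[W])² = 271 − 121 = 150.
Chebyshev's inequality: Pr(|W − μ| ≥ t) ≤ Var(W)/t² = 150/2500 = 0.0600.

0.0600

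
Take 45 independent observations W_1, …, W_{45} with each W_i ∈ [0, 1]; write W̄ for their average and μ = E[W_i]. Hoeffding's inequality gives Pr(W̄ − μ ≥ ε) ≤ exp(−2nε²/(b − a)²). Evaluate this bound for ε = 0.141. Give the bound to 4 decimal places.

0.1671

Exponent: 2nε²/(b − a)² = 2·45·0.141² / 1² = 1.78929.
Bound = exp(−1.78929) = 0.16708.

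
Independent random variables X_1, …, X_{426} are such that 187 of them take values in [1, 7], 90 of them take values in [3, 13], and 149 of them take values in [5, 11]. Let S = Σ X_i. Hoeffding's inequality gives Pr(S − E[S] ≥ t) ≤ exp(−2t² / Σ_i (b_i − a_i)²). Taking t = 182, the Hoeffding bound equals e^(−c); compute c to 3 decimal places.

3.140

Σ(b_i − a_i)² = 187·6² + 90·10² + 149·6² = 21096.
c = 2t² / 21096 = 2·182² / 21096 = 3.1403.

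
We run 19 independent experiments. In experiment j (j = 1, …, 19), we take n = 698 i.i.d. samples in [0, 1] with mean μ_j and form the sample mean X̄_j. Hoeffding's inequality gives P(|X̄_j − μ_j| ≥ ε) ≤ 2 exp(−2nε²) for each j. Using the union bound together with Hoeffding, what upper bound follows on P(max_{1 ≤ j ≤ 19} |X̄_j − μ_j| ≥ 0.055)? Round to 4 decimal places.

0.5569

Per-experiment Hoeffding bound: 2·exp(−2·698·0.055²) = 2·exp(−4.22290) = 0.029312.
Union bound over 19 events: 19·0.029312 = 0.55693.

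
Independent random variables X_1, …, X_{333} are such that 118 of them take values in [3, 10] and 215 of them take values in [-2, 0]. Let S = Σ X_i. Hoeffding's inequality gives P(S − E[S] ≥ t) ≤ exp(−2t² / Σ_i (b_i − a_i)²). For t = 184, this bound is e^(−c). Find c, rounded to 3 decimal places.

10.195

Σ(b_i − a_i)² = 118·7² + 215·2² = 6642.
c = 2t² / 6642 = 2·184² / 6642 = 10.1945.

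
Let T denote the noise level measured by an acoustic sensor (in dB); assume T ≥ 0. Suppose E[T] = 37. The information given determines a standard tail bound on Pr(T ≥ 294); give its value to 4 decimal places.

0.1259

Only the mean of a non-negative variable is known, so Markov's inequality is the applicable tail bound.
Markov's inequality: for a non-negative random variable, Pr(T ≥ a) ≤ E[T]/a.
Here E[T] = 37 and a = 294, so the bound is 37/294 = 0.1259.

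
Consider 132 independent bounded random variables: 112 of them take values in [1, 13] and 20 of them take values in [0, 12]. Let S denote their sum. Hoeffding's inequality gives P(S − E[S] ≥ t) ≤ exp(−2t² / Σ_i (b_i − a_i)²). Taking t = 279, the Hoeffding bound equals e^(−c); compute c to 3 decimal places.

Σ(b_i − a_i)² = 112·12² + 20·12² = 19008.
c = 2t² / 19008 = 2·279² / 19008 = 8.1903.

8.190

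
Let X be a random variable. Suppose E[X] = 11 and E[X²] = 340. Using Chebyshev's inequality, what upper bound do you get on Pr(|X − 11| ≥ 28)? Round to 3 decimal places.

0.279

Var(X) = E[X²] − (E[X])² = 340 − 121 = 219.
Chebyshev's inequality: Pr(|X − μ| ≥ t) ≤ Var(X)/t² = 219/784 = 0.2793.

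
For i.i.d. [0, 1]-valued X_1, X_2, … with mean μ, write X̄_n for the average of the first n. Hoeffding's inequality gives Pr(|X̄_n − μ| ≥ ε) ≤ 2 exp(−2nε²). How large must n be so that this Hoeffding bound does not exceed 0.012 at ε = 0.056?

816

Require 2·exp(−2nε²) ≤ 0.012, i.e. 2nε² ≥ ln(2/0.012) = 5.115996.
So n ≥ 5.115996 / (2·0.056²) = 815.688.
The smallest integer n is 816.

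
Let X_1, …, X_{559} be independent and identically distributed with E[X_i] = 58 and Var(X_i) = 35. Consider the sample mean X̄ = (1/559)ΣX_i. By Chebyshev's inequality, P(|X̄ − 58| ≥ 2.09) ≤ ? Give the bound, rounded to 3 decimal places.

Var(X̄) = Var(X_i)/n = 35/559 = 0.062612.
Chebyshev: P(|X̄ − 58| ≥ 2.09) ≤ Var(X̄)/(2.09)² = 35/(559·2.09²) = 0.0143.

0.014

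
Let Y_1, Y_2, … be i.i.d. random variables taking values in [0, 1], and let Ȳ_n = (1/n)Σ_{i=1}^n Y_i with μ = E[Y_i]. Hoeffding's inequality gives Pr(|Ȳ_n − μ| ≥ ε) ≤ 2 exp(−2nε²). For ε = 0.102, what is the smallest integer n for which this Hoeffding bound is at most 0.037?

Require 2·exp(−2nε²) ≤ 0.037, i.e. 2nε² ≥ ln(2/0.037) = 3.989985.
So n ≥ 3.989985 / (2·0.102²) = 191.752.
The smallest integer n is 192.

192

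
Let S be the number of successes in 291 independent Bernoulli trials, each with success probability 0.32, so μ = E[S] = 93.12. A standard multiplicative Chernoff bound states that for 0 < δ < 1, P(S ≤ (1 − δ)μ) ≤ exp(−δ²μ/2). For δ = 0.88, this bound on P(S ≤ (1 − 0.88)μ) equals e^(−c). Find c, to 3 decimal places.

36.056

c = δ²μ/2 = 0.88²·93.12/2 = 36.0561.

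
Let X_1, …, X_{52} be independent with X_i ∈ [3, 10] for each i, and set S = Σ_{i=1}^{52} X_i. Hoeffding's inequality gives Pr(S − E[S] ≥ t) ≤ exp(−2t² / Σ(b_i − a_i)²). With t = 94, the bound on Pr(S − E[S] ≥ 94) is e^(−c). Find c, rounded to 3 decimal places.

6.936

Σ(b_i − a_i)² = 52·(7)² = 2548.
c = 2t²/2548 = 2·94²/2548 = 6.9356.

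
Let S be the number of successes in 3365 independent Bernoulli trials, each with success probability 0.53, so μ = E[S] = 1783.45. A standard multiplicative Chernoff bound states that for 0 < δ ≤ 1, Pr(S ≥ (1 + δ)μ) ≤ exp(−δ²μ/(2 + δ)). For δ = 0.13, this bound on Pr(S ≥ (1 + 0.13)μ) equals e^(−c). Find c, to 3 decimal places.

c = δ²μ/(2 + δ) = 0.13²·1783.45/(2 + 0.13) = 14.1504.

14.150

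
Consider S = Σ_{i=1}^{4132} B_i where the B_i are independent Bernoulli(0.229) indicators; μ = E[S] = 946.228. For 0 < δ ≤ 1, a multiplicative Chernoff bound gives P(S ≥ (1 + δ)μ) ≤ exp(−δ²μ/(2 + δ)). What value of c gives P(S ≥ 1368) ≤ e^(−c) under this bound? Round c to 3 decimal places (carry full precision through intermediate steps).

76.869

Write 1368 = (1 + δ)μ, so δ = 1368/946.228 − 1 = 0.4457404…
Then the exponent is δ²μ/(2 + δ) = (1368 − μ)² / (μ·(2 + δ)) = 76.868666.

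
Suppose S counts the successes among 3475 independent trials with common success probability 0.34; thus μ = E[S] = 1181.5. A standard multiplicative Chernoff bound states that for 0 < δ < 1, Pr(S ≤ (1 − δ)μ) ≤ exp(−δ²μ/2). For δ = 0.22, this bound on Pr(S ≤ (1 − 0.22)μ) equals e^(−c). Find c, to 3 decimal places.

28.592

c = δ²μ/2 = 0.22²·1181.5/2 = 28.5923.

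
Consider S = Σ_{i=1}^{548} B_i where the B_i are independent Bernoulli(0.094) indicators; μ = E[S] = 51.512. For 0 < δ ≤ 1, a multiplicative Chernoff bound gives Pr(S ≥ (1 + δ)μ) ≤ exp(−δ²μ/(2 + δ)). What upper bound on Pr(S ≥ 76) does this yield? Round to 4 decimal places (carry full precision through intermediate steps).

Write 76 = (1 + δ)μ, so δ = 76/51.512 − 1 = 0.4753844…
Then the exponent is δ²μ/(2 + δ) = (76 − μ)² / (μ·(2 + δ)) = 4.702790.
Bound = exp(−4.702790) = 0.00907.

0.0091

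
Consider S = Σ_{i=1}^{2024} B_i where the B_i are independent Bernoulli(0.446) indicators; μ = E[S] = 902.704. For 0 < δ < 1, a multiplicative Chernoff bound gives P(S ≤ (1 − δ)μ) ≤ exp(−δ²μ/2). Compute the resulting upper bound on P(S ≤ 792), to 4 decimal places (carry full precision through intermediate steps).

0.0011

Write 792 = (1 − δ)μ, so δ = 1 − 792/902.704 = 0.122636…
Then the exponent is δ²μ/2 = (μ − 792)²/(2μ) = 6.788147.
Bound = exp(−6.788147) = 0.00113.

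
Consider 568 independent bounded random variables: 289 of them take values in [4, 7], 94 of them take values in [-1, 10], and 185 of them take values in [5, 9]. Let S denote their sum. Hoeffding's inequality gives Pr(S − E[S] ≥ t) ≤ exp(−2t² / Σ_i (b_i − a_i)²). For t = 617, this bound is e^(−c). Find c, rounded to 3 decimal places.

44.959

Σ(b_i − a_i)² = 289·3² + 94·11² + 185·4² = 16935.
c = 2t² / 16935 = 2·617² / 16935 = 44.9588.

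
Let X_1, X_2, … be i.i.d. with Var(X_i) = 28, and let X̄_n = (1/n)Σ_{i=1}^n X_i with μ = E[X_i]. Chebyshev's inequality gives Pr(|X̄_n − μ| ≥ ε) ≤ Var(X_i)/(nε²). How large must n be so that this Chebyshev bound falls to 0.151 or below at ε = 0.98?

Require 28/(n·0.98²) ≤ 0.151, i.e. n ≥ 28/(0.151·0.98²) = 193.076.
The smallest integer n is 194.

194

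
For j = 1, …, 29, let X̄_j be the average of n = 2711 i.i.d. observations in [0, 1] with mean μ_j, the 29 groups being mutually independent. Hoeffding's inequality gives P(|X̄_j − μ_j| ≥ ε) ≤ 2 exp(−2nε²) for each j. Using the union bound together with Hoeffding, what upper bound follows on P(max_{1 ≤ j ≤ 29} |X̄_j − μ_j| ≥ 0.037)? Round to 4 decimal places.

0.0347

Per-experiment Hoeffding bound: 2·exp(−2·2711·0.037²) = 2·exp(−7.42272) = 0.001195.
Union bound over 29 events: 29·0.001195 = 0.03466.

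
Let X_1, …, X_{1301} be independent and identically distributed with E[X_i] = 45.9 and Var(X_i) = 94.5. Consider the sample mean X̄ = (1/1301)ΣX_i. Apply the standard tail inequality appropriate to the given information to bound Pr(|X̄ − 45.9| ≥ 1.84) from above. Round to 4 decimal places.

With mean and variance of each term known, Chebyshev's inequality bounds the deviation of the sum (or sample mean).
Var(X̄) = Var(X_i)/n = 94.5/1301 = 0.072636.
Chebyshev: Pr(|X̄ − 45.9| ≥ 1.84) ≤ Var(X̄)/(1.84)² = 94.5/(1301·1.84²) = 0.0215.

0.0215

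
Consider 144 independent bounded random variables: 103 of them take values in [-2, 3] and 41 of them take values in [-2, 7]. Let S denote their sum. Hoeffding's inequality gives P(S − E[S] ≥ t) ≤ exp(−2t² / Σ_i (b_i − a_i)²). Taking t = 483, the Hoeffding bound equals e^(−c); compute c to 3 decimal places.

79.135

Σ(b_i − a_i)² = 103·5² + 41·9² = 5896.
c = 2t² / 5896 = 2·483² / 5896 = 79.1347.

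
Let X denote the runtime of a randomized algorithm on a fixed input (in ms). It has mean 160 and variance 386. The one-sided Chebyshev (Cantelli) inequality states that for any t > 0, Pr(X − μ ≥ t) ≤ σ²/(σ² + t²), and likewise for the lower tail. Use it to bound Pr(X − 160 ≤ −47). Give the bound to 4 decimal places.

0.1487

Here σ² = 386 and t = 47, so σ² + t² = 2595.
Cantelli's bound: 386/2595 = 0.1487.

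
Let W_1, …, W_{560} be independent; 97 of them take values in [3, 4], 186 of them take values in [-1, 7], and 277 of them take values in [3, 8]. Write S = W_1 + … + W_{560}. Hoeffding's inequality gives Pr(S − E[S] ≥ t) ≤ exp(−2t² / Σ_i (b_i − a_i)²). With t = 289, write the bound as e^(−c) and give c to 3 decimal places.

Σ(b_i − a_i)² = 97·1² + 186·8² + 277·5² = 18926.
c = 2t² / 18926 = 2·289² / 18926 = 8.8261.

8.826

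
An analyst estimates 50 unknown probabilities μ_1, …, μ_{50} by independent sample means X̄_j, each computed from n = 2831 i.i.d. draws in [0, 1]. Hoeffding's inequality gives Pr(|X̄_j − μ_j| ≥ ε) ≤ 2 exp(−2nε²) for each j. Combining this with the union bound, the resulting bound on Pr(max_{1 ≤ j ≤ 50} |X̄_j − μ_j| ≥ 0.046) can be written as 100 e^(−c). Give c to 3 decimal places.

11.981

Union bound over the 50 events: Pr(max_{1 ≤ j ≤ 50} |X̄_j − μ_j| ≥ 0.046) ≤ 50·2·exp(−2nε²) = 100 exp(−2·2831·0.046²).
So c = 2·2831·0.046² = 11.9808.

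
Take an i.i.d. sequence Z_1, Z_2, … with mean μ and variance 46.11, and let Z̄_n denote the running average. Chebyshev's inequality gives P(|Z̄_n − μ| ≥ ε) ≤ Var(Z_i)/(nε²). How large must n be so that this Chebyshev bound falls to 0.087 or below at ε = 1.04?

491

Require 46.11/(n·1.04²) ≤ 0.087, i.e. n ≥ 46.11/(0.087·1.04²) = 490.015.
The smallest integer n is 491.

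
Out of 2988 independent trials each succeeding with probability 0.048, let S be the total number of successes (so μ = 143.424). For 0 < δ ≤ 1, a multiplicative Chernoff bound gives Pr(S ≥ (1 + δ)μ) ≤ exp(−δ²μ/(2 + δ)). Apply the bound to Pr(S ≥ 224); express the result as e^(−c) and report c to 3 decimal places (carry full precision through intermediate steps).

17.670

Write 224 = (1 + δ)μ, so δ = 224/143.424 − 1 = 0.5618028…
Then the exponent is δ²μ/(2 + δ) = (224 − μ)² / (μ·(2 + δ)) = 17.670299.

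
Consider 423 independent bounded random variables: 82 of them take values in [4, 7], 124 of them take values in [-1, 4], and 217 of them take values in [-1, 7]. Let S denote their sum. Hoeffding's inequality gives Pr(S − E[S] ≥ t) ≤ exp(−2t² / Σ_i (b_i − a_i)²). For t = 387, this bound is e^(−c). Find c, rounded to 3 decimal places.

Σ(b_i − a_i)² = 82·3² + 124·5² + 217·8² = 17726.
c = 2t² / 17726 = 2·387² / 17726 = 16.8982.

16.898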